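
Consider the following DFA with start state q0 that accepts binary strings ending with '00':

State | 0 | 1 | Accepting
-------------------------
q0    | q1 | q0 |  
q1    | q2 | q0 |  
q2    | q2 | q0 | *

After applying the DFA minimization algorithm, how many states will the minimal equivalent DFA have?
All 3 states are reachable from q0, so none can be removed as unreachable.
Table-filling: first mark every (accepting, non-accepting) pair as distinguishable (accepting: {q2}; non-accepting: {q0, q1}).
Round 1: (q0, q1) on '0' go to q1 and q2, already distinguishable → mark.
Every pair of states is distinguishable, so the DFA is already minimal.
Equivalence classes: {q0}, {q1}, {q2} → 3 states.

Final answer: 3 states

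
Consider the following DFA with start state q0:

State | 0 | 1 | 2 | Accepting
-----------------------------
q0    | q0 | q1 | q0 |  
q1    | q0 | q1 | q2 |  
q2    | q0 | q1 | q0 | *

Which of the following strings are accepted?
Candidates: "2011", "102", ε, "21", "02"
"2011": q0 → q0 → q0 → q1 → q1; q1 is not accepting → rejected
"102": q0 → q1 → q0 → q0; q0 is not accepting → rejected
ε: q0; q0 is not accepting → rejected
"21": q0 → q0 → q1; q1 is not accepting → rejected
"02": q0 → q0 → q0; q0 is not accepting → rejected

Final answer: None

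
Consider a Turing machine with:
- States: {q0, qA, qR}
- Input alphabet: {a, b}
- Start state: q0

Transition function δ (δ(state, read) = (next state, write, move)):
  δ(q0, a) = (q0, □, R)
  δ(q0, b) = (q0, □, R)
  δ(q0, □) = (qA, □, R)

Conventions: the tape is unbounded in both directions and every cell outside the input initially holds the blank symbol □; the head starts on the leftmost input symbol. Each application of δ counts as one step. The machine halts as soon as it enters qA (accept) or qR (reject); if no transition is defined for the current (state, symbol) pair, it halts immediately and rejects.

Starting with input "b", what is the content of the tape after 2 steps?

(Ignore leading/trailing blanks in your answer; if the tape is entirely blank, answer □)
Step 0: [q0]b (head at position 0)
Step 1: δ(q0, b) = (q0, □, R)  ⊢  □[q0]□ (head at position 1)
Step 2: δ(q0, □) = (qA, □, R)  ⊢  □□[qA]□ (head at position 2)
Tape after 2 steps (ignoring surrounding blanks): □

Final answer: Tape: □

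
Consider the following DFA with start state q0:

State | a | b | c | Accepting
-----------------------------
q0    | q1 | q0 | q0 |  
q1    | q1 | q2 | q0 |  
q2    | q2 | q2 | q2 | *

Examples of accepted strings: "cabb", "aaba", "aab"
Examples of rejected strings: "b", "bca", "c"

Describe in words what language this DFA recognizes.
strings over {a,b,c} containing 'ab' as substring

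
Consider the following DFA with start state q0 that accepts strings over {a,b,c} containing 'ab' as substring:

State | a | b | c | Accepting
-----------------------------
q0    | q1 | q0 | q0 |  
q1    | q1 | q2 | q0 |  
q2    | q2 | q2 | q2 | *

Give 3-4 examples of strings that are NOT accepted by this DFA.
Any strings that end in a non-accepting state work; for example:
"a": q0 → q1; q1 is not accepting → rejected
"acb": q0 → q1 → q0 → q0; q0 is not accepting → rejected
"bac": q0 → q0 → q1 → q0; q0 is not accepting → rejected
"bba": q0 → q0 → q0 → q1; q1 is not accepting → rejected

Final answer: "a", "acb", "bac", "bba"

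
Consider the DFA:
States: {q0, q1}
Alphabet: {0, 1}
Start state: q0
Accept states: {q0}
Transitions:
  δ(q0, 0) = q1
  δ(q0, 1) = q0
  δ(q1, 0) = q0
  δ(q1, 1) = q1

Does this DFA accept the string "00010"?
Processing string "00010":
  q0 --0--> q1
  q1 --0--> q0
  q0 --0--> q1
  q1 --1--> q1
  q1 --0--> q0
Final state: q0
Accept states: {q0}
q0 is an accept state, so the string is accepted.

Final answer: Yes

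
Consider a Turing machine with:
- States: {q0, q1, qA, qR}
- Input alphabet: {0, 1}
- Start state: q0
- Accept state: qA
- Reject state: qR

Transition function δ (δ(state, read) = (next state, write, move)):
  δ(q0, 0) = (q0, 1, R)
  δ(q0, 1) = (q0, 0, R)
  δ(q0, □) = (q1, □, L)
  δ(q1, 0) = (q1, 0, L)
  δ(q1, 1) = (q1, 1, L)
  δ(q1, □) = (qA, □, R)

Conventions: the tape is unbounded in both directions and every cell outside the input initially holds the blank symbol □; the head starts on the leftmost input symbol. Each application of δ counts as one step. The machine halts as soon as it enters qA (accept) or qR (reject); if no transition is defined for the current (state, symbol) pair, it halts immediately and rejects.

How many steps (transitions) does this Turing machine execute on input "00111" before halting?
Step 0: [q0]00111 (head at position 0)
Step 1: δ(q0, 0) = (q0, 1, R)  ⊢  1[q0]0111 (head at position 1)
Step 2: δ(q0, 0) = (q0, 1, R)  ⊢  11[q0]111 (head at position 2)
Step 3: δ(q0, 1) = (q0, 0, R)  ⊢  110[q0]11 (head at position 3)
Step 4: δ(q0, 1) = (q0, 0, R)  ⊢  1100[q0]1 (head at position 4)
Step 5: δ(q0, 1) = (q0, 0, R)  ⊢  11000[q0]□ (head at position 5)
Step 6: δ(q0, □) = (q1, □, L)  ⊢  1100[q1]0□ (head at position 4)
Step 7: δ(q1, 0) = (q1, 0, L)  ⊢  110[q1]00□ (head at position 3)
Step 8: δ(q1, 0) = (q1, 0, L)  ⊢  11[q1]000□ (head at position 2)
Step 9: δ(q1, 0) = (q1, 0, L)  ⊢  1[q1]1000□ (head at position 1)
Step 10: δ(q1, 1) = (q1, 1, L)  ⊢  [q1]11000□ (head at position 0)
Step 11: δ(q1, 1) = (q1, 1, L)  ⊢  [q1]□11000□ (head at position -1)
Step 12: δ(q1, □) = (qA, □, R)  ⊢  □[qA]11000□ (head at position 0)
The machine is in qA, so it halts and accepts.
Number of transitions executed: 12.

Final answer: 12 steps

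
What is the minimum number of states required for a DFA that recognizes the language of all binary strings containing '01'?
Language: binary strings containing '01'
Lower bound (Myhill–Nerode): the prefixes ε, 0, 01 are pairwise distinguishable:
  ε vs 01: suffix ε distinguishes them (ε is rejected, 01 is accepted)
  0 vs 01: suffix ε distinguishes them (0 is rejected, 01 is accepted)
  ε vs 0: suffix 1 distinguishes them (ε·1 = 1 is rejected, 0·1 = 01 is accepted)
So any DFA needs at least 3 states.
Upper bound: a DFA with 3 states exists (one state per class above: 'no progress', 'last symbol 0', and 'seen 01' (accepting sink)).
Minimum states: 3

Final answer: 3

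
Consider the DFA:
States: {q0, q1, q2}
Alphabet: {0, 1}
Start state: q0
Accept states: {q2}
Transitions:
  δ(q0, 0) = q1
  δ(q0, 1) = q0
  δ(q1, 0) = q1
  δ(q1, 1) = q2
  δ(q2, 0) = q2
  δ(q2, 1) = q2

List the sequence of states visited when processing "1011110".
Starting at q0
Read '1': q0 -> q0
Read '0': q0 -> q1
Read '1': q1 -> q2
Read '1': q2 -> q2
Read '1': q2 -> q2
Read '1': q2 -> q2
Read '0': q2 -> q2

Final answer: q0 -> q0 -> q1 -> q2 -> q2 -> q2 -> q2 -> q2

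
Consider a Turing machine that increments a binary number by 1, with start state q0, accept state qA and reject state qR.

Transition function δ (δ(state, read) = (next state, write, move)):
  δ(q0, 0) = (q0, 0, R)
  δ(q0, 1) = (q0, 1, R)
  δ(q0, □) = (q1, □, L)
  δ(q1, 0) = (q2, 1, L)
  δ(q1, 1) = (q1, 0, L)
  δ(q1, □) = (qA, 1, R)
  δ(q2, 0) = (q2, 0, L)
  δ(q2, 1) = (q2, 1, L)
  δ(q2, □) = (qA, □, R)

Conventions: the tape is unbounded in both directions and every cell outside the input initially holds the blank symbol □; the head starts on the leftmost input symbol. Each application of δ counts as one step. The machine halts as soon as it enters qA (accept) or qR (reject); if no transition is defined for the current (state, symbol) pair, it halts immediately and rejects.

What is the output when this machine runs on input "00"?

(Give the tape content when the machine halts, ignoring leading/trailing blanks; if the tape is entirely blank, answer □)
Step 0: [q0]00 (head at position 0)
Step 1: δ(q0, 0) = (q0, 0, R)  ⊢  0[q0]0 (head at position 1)
Step 2: δ(q0, 0) = (q0, 0, R)  ⊢  00[q0]□ (head at position 2)
Step 3: δ(q0, □) = (q1, □, L)  ⊢  0[q1]0□ (head at position 1)
Step 4: δ(q1, 0) = (q2, 1, L)  ⊢  [q2]01□ (head at position 0)
Step 5: δ(q2, 0) = (q2, 0, L)  ⊢  [q2]□01□ (head at position -1)
Step 6: δ(q2, □) = (qA, □, R)  ⊢  □[qA]01□ (head at position 0)
The machine is in qA, so it halts and accepts.
Tape content when halted (ignoring surrounding blanks): 01

Final answer: Output: 01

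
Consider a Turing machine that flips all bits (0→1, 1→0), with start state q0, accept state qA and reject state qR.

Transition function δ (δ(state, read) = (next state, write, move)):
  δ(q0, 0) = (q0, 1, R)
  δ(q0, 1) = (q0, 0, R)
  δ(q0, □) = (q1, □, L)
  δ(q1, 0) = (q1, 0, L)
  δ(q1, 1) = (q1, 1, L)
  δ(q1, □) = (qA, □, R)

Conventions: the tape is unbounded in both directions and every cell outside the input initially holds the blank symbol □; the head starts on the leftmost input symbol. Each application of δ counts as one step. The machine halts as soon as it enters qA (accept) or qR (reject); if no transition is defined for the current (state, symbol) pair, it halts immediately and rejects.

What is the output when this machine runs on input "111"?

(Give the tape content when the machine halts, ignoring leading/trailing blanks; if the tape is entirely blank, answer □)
Step 0: [q0]111 (head at position 0)
Step 1: δ(q0, 1) = (q0, 0, R)  ⊢  0[q0]11 (head at position 1)
Step 2: δ(q0, 1) = (q0, 0, R)  ⊢  00[q0]1 (head at position 2)
Step 3: δ(q0, 1) = (q0, 0, R)  ⊢  000[q0]□ (head at position 3)
Step 4: δ(q0, □) = (q1, □, L)  ⊢  00[q1]0□ (head at position 2)
Step 5: δ(q1, 0) = (q1, 0, L)  ⊢  0[q1]00□ (head at position 1)
Step 6: δ(q1, 0) = (q1, 0, L)  ⊢  [q1]000□ (head at position 0)
Step 7: δ(q1, 0) = (q1, 0, L)  ⊢  [q1]□000□ (head at position -1)
Step 8: δ(q1, □) = (qA, □, R)  ⊢  □[qA]000□ (head at position 0)
The machine is in qA, so it halts and accepts.
Tape content when halted (ignoring surrounding blanks): 000

Final answer: Output: 000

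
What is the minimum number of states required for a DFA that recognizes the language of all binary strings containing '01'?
Language: binary strings containing '01'
Lower bound (Myhill–Nerode): the prefixes ε, 0, 01 are pairwise distinguishable:
  ε vs 01: suffix ε distinguishes them (ε is rejected, 01 is accepted)
  0 vs 01: suffix ε distinguishes them (0 is rejected, 01 is accepted)
  ε vs 0: suffix 1 distinguishes them (ε·1 = 1 is rejected, 0·1 = 01 is accepted)
So any DFA needs at least 3 states.
Upper bound: a DFA with 3 states exists (one state per class above: 'no progress', 'last symbol 0', and 'seen 01' (accepting sink)).
Minimum states: 3

Final answer: 3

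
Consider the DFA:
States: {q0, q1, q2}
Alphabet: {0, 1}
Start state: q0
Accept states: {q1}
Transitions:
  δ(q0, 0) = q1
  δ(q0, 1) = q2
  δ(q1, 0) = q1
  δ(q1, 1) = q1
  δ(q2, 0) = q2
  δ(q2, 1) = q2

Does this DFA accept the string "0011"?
Processing string "0011":
  q0 --0--> q1
  q1 --0--> q1
  q1 --1--> q1
  q1 --1--> q1
Final state: q1
Accept states: {q1}
q1 is an accept state, so the string is accepted.

Final answer: Yes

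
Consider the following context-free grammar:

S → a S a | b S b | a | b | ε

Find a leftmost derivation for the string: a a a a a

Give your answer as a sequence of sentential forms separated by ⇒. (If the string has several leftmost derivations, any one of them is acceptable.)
Start with S.
Step 1: the leftmost non-terminal is S; apply S → a S a:  a S a
Step 2: the leftmost non-terminal is S; apply S → a S a:  a a S a a
Step 3: the leftmost non-terminal is S; apply S → a:  a a a a a

Final answer: S ⇒ a S a ⇒ a a S a a ⇒ a a a a a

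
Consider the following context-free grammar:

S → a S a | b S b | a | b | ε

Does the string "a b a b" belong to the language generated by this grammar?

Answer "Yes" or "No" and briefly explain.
Every production places the same symbol at both ends (or yields a single symbol / ε), so every derived string is a palindrome. a b a b reversed is b a b a ≠ a b a b, so it is not a palindrome and cannot be derived (already the first step fails: the string starts with a but ends with b, so neither S → a S a nor S → b S b fits).

Final answer: No - no valid derivation exists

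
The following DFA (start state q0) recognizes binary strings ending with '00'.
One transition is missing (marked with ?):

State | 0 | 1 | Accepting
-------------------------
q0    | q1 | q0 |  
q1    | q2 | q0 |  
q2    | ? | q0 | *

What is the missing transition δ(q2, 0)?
q2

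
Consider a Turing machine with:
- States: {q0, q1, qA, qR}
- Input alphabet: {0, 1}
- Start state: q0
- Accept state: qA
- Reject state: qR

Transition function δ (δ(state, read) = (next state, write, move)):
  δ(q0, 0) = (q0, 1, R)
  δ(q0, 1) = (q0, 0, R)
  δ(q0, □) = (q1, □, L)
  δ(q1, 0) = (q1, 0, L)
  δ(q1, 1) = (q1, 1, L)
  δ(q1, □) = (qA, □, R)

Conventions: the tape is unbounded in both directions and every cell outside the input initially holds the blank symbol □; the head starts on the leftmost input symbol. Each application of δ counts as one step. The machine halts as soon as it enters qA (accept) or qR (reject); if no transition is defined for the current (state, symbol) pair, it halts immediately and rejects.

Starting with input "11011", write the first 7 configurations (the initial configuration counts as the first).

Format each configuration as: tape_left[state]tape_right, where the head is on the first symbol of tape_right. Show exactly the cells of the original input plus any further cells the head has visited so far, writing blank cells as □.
Step 0: [q0]11011 (head at position 0)
Step 1: δ(q0, 1) = (q0, 0, R)  ⊢  0[q0]1011 (head at position 1)
Step 2: δ(q0, 1) = (q0, 0, R)  ⊢  00[q0]011 (head at position 2)
Step 3: δ(q0, 0) = (q0, 1, R)  ⊢  001[q0]11 (head at position 3)
Step 4: δ(q0, 1) = (q0, 0, R)  ⊢  0010[q0]1 (head at position 4)
Step 5: δ(q0, 1) = (q0, 0, R)  ⊢  00100[q0]□ (head at position 5)
Step 6: δ(q0, □) = (q1, □, L)  ⊢  0010[q1]0□ (head at position 4)

Final answer: [q0]11011 ⊢ 0[q0]1011 ⊢ 00[q0]011 ⊢ 001[q0]11 ⊢ 0010[q0]1 ⊢ 00100[q0]□ ⊢ 0010[q1]0□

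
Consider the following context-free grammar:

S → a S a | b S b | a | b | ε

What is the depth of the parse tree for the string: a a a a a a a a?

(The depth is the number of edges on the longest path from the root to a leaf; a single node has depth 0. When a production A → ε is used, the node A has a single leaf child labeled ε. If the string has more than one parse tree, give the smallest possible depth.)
The string has even length 8, so its (unique) parse tree peels off matching outer symbols: S → a S a, S → a S a, S → a S a, S → a S a, and finally S → ε for the empty middle.
The S nodes are at depths 0..4; the ε leaf under the innermost S is at depth 5 (terminal leaves are at depths 1..4).
Depth = 5.

Final answer: 5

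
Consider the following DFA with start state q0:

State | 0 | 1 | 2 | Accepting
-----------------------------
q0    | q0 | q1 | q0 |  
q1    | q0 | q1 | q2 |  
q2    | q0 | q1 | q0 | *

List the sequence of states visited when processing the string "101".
q0 → q1 → q0 → q1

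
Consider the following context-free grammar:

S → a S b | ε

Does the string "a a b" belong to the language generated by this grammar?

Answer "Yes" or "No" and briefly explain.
Every derivation applies S → a S b some number n of times and then S → ε, producing a^n b^n with equally many a's and b's. The string a a b has two a's but only one b, so it cannot be derived.

Final answer: No - no valid derivation exists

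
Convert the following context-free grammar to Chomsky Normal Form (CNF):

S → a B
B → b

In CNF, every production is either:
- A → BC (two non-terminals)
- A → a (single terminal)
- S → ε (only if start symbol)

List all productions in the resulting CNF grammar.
The grammar has no ε-productions or unit productions to eliminate.
S → a B has terminal a in a right-hand side of length ≥ 2: introduce T_a → a and use T_a in place of a.
B → b is already in CNF (single terminal) – keep it.
S → a B becomes S → T_a B.
Resulting CNF grammar (3 productions): T_a → a; B → b; S → T_a B

Final answer: T_a → a; B → b; S → T_a B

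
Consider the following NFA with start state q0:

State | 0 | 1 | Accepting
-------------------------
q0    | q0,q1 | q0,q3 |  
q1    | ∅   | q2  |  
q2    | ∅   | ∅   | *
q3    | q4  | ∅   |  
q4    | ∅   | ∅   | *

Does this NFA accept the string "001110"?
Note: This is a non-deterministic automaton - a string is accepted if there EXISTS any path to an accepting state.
Track the set of states the NFA could be in: start {q0}
Read '0': {q0} → {q0, q1}
Read '0': {q0, q1} → {q0, q1}
Read '1': {q0, q1} → {q0, q2, q3}
Read '1': {q0, q2, q3} → {q0, q3}
Read '1': {q0, q3} → {q0, q3}
Read '0': {q0, q3} → {q0, q1, q4}
Final set {q0, q1, q4} contains accepting state(s) {q4} → accepted.

Final answer: Yes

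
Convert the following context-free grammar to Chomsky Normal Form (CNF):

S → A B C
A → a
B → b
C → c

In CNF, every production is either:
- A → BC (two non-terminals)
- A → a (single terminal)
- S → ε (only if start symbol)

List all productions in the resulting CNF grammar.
The grammar has no ε-productions or unit productions to eliminate.
A → a is already in CNF (single terminal) – keep it.
B → b is already in CNF (single terminal) – keep it.
C → c is already in CNF (single terminal) – keep it.
S → A B C has 3 symbols on the right: break it into binary productions S → A X0, X0 → B C.
Resulting CNF grammar (5 productions): A → a; B → b; C → c; S → A X0; X0 → B C

Final answer: A → a; B → b; C → c; S → A X0; X0 → B C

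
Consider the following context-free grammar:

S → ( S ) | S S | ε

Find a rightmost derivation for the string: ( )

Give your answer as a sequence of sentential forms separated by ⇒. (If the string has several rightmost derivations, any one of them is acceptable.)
Start with S.
Step 1: the rightmost non-terminal is S; apply S → ( S ):  ( S )
Step 2: the rightmost non-terminal is S; apply S → ε:  ( )

Final answer: S ⇒ ( S ) ⇒ ( )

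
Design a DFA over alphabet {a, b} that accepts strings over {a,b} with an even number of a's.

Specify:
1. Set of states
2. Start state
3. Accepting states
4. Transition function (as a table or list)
One valid DFA (any DFA recognizing the same language is acceptable):
States: {q0, q1}
Start: q0
Accepting: {q0}
Transitions (accepting states marked with *):
State | a | b | Accepting
-------------------------
q0    | q1 | q0 | *
q1    | q0 | q1 |  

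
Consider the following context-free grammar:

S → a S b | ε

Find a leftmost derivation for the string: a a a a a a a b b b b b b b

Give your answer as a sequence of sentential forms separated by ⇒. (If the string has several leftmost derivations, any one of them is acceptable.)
Start with S.
Step 1: the leftmost non-terminal is S; apply S → a S b:  a S b
Step 2: the leftmost non-terminal is S; apply S → a S b:  a a S b b
Step 3: the leftmost non-terminal is S; apply S → a S b:  a a a S b b b
Step 4: the leftmost non-terminal is S; apply S → a S b:  a a a a S b b b b
Step 5: the leftmost non-terminal is S; apply S → a S b:  a a a a a S b b b b b
Step 6: the leftmost non-terminal is S; apply S → a S b:  a a a a a a S b b b b b b
Step 7: the leftmost non-terminal is S; apply S → a S b:  a a a a a a a S b b b b b b b
Step 8: the leftmost non-terminal is S; apply S → ε:  a a a a a a a b b b b b b b

Final answer: S ⇒ a S b ⇒ a a S b b ⇒ a a a S b b b ⇒ a a a a S b b b b ⇒ a a a a a S b b b b b ⇒ a a a a a a S b b b b b b ⇒ a a a a a a a S b b b b b b b ⇒ a a a a a a a b b b b b b b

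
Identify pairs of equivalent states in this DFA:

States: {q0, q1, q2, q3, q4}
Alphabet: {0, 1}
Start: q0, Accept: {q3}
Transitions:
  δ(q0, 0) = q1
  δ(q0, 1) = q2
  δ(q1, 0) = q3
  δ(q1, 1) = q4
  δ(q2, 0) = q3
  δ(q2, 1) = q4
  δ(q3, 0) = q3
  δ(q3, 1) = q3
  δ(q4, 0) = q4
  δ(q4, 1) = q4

Using the table-filling algorithm:
Round 0 – mark pairs where exactly one state is accepting: (q0,q3), (q1,q3), (q2,q3), (q3,q4)
Round 1 – newly marked: (q0,q1) [on 0: q1 vs q3, already marked]; (q0,q2) [on 0: q1 vs q3, already marked]; (q1,q4) [on 0: q3 vs q4, already marked]; (q2,q4) [on 0: q3 vs q4, already marked]
Round 2 – newly marked: (q0,q4) [on 0: q1 vs q4, already marked]
No further pairs can be marked.
(q1, q2) unmarked: δ(q1,0)=q3, δ(q2,0)=q3; δ(q1,1)=q4, δ(q2,1)=q4 → equivalent
Equivalent pairs: (q1, q2)

Final answer: Equivalent pairs: (q1, q2)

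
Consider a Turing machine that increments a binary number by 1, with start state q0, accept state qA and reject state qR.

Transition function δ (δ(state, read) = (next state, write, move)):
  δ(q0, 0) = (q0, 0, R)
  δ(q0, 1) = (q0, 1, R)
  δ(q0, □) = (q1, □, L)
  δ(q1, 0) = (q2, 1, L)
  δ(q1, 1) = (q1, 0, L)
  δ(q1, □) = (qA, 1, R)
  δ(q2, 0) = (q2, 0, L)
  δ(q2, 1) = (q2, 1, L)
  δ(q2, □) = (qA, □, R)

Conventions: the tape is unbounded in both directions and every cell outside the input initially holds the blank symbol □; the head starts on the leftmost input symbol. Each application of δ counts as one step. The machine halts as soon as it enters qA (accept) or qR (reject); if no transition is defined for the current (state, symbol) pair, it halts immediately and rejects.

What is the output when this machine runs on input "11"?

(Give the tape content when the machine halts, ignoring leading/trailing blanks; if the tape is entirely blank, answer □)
Step 0: [q0]11 (head at position 0)
Step 1: δ(q0, 1) = (q0, 1, R)  ⊢  1[q0]1 (head at position 1)
Step 2: δ(q0, 1) = (q0, 1, R)  ⊢  11[q0]□ (head at position 2)
Step 3: δ(q0, □) = (q1, □, L)  ⊢  1[q1]1□ (head at position 1)
Step 4: δ(q1, 1) = (q1, 0, L)  ⊢  [q1]10□ (head at position 0)
Step 5: δ(q1, 1) = (q1, 0, L)  ⊢  [q1]□00□ (head at position -1)
Step 6: δ(q1, □) = (qA, 1, R)  ⊢  1[qA]00□ (head at position 0)
The machine is in qA, so it halts and accepts.
Tape content when halted (ignoring surrounding blanks): 100

Final answer: Output: 100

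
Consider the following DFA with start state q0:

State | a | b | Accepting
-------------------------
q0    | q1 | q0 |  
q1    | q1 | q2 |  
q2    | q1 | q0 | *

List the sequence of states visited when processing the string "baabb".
q0 → q0 → q1 → q1 → q2 → q0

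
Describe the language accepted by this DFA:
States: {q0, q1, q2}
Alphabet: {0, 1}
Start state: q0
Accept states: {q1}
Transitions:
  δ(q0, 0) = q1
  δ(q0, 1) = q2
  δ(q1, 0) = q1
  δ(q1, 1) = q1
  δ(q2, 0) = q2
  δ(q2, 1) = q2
Analyzing the DFA structure:
Start state: q0
Accept states: {q1}
Interpreting what each state remembers (checking against the transitions):
  q0: nothing has been read yet
  q1: the first symbol was 0
  q2: the first symbol was 1 (trap state)
  δ(q0, 0): in q0 (nothing has been read yet), after reading 0 we have: the first symbol was 0 → q1
  δ(q0, 1): in q0 (nothing has been read yet), after reading 1 we have: the first symbol was 1 (trap state) → q2
  δ(q1, 0): in q1 (the first symbol was 0), after reading 0 we have: the first symbol was 0 → q1
  δ(q1, 1): in q1 (the first symbol was 0), after reading 1 we have: the first symbol was 0 → q1
  δ(q2, 0): in q2 (the first symbol was 1 (trap state)), after reading 0 we have: the first symbol was 1 (trap state) → q2
  δ(q2, 1): in q2 (the first symbol was 1 (trap state)), after reading 1 we have: the first symbol was 1 (trap state) → q2
A string is accepted iff it ends in {q1}, i.e. the first symbol was 0.
Language: All binary strings starting with 0

Final answer: All binary strings starting with 0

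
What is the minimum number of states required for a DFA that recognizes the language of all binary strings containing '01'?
Language: binary strings containing '01'
Lower bound (Myhill–Nerode): the prefixes ε, 0, 01 are pairwise distinguishable:
  ε vs 01: suffix ε distinguishes them (ε is rejected, 01 is accepted)
  0 vs 01: suffix ε distinguishes them (0 is rejected, 01 is accepted)
  ε vs 0: suffix 1 distinguishes them (ε·1 = 1 is rejected, 0·1 = 01 is accepted)
So any DFA needs at least 3 states.
Upper bound: a DFA with 3 states exists (one state per class above: 'no progress', 'last symbol 0', and 'seen 01' (accepting sink)).
Minimum states: 3

Final answer: 3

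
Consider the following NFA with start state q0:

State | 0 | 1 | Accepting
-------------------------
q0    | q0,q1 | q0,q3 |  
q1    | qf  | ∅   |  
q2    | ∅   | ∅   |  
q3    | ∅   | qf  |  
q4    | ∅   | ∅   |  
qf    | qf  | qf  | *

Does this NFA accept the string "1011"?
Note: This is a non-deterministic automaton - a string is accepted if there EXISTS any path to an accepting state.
Track the set of states the NFA could be in: start {q0}
Read '1': {q0} → {q0, q3}
Read '0': {q0, q3} → {q0, q1}
Read '1': {q0, q1} → {q0, q3}
Read '1': {q0, q3} → {q0, q3, qf}
Final set {q0, q3, qf} contains accepting state(s) {qf} → accepted.

Final answer: Yes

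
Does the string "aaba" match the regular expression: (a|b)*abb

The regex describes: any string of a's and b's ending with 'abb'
No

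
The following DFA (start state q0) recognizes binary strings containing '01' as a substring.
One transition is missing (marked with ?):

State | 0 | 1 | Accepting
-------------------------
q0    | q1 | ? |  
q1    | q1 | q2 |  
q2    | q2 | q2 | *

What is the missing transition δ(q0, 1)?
q0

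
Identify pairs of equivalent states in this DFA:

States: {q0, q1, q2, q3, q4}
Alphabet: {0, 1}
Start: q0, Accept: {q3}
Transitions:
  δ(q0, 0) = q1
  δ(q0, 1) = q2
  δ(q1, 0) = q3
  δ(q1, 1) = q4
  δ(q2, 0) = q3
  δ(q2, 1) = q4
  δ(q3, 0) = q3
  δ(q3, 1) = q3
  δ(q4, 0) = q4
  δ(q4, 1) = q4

Using the table-filling algorithm:
Round 0 – mark pairs where exactly one state is accepting: (q0,q3), (q1,q3), (q2,q3), (q3,q4)
Round 1 – newly marked: (q0,q1) [on 0: q1 vs q3, already marked]; (q0,q2) [on 0: q1 vs q3, already marked]; (q1,q4) [on 0: q3 vs q4, already marked]; (q2,q4) [on 0: q3 vs q4, already marked]
Round 2 – newly marked: (q0,q4) [on 0: q1 vs q4, already marked]
No further pairs can be marked.
(q1, q2) unmarked: δ(q1,0)=q3, δ(q2,0)=q3; δ(q1,1)=q4, δ(q2,1)=q4 → equivalent
Equivalent pairs: (q1, q2)

Final answer: Equivalent pairs: (q1, q2)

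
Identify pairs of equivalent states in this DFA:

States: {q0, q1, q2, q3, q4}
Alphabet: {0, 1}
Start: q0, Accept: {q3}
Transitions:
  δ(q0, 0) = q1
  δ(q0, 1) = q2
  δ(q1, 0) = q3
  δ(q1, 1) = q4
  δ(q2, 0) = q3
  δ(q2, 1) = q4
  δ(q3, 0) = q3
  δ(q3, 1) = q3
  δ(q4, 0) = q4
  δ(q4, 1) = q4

Using the table-filling algorithm:
Round 0 – mark pairs where exactly one state is accepting: (q0,q3), (q1,q3), (q2,q3), (q3,q4)
Round 1 – newly marked: (q0,q1) [on 0: q1 vs q3, already marked]; (q0,q2) [on 0: q1 vs q3, already marked]; (q1,q4) [on 0: q3 vs q4, already marked]; (q2,q4) [on 0: q3 vs q4, already marked]
Round 2 – newly marked: (q0,q4) [on 0: q1 vs q4, already marked]
No further pairs can be marked.
(q1, q2) unmarked: δ(q1,0)=q3, δ(q2,0)=q3; δ(q1,1)=q4, δ(q2,1)=q4 → equivalent
Equivalent pairs: (q1, q2)

Final answer: Equivalent pairs: (q1, q2)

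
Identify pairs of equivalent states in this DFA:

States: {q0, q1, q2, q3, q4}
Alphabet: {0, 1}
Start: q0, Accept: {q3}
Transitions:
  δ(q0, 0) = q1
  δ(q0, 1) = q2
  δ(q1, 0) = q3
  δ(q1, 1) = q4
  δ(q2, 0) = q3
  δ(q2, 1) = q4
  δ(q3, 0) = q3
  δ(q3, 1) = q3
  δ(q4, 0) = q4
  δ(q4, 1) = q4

Using the table-filling algorithm:
Round 0 – mark pairs where exactly one state is accepting: (q0,q3), (q1,q3), (q2,q3), (q3,q4)
Round 1 – newly marked: (q0,q1) [on 0: q1 vs q3, already marked]; (q0,q2) [on 0: q1 vs q3, already marked]; (q1,q4) [on 0: q3 vs q4, already marked]; (q2,q4) [on 0: q3 vs q4, already marked]
Round 2 – newly marked: (q0,q4) [on 0: q1 vs q4, already marked]
No further pairs can be marked.
(q1, q2) unmarked: δ(q1,0)=q3, δ(q2,0)=q3; δ(q1,1)=q4, δ(q2,1)=q4 → equivalent
Equivalent pairs: (q1, q2)

Final answer: Equivalent pairs: (q1, q2)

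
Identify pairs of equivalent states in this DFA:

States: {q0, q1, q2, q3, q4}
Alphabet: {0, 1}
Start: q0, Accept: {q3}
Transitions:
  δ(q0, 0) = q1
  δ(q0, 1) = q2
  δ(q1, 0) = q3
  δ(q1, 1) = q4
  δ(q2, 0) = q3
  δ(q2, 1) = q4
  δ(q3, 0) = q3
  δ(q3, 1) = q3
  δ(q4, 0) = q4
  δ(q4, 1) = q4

Using the table-filling algorithm:
Round 0 – mark pairs where exactly one state is accepting: (q0,q3), (q1,q3), (q2,q3), (q3,q4)
Round 1 – newly marked: (q0,q1) [on 0: q1 vs q3, already marked]; (q0,q2) [on 0: q1 vs q3, already marked]; (q1,q4) [on 0: q3 vs q4, already marked]; (q2,q4) [on 0: q3 vs q4, already marked]
Round 2 – newly marked: (q0,q4) [on 0: q1 vs q4, already marked]
No further pairs can be marked.
(q1, q2) unmarked: δ(q1,0)=q3, δ(q2,0)=q3; δ(q1,1)=q4, δ(q2,1)=q4 → equivalent
Equivalent pairs: (q1, q2)

Final answer: Equivalent pairs: (q1, q2)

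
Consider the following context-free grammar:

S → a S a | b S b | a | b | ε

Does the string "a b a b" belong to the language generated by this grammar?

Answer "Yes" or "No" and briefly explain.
Every production places the same symbol at both ends (or yields a single symbol / ε), so every derived string is a palindrome. a b a b reversed is b a b a ≠ a b a b, so it is not a palindrome and cannot be derived (already the first step fails: the string starts with a but ends with b, so neither S → a S a nor S → b S b fits).

Final answer: No - no valid derivation exists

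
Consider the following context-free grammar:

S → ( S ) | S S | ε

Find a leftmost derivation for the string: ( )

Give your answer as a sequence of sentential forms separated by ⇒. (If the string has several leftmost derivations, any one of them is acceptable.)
Start with S.
Step 1: the leftmost non-terminal is S; apply S → ( S ):  ( S )
Step 2: the leftmost non-terminal is S; apply S → ε:  ( )

Final answer: S ⇒ ( S ) ⇒ ( )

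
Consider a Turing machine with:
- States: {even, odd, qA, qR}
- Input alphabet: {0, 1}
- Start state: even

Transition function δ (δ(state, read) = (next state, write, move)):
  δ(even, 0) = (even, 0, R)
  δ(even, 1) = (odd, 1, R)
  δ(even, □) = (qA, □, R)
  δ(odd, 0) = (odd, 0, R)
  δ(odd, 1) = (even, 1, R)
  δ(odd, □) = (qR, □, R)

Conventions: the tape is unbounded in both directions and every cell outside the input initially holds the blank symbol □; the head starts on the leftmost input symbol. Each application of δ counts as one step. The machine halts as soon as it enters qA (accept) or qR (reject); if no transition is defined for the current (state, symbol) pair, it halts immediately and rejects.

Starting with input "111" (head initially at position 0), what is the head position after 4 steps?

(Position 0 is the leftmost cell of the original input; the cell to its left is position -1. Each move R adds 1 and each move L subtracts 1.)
Step 0: [even]111 (head at position 0)
Step 1: δ(even, 1) = (odd, 1, R)  ⊢  1[odd]11 (head at position 1)
Step 2: δ(odd, 1) = (even, 1, R)  ⊢  11[even]1 (head at position 2)
Step 3: δ(even, 1) = (odd, 1, R)  ⊢  111[odd]□ (head at position 3)
Step 4: δ(odd, □) = (qR, □, R)  ⊢  111□[qR]□ (head at position 4)
Head position after 4 steps: 4

Final answer: Position 4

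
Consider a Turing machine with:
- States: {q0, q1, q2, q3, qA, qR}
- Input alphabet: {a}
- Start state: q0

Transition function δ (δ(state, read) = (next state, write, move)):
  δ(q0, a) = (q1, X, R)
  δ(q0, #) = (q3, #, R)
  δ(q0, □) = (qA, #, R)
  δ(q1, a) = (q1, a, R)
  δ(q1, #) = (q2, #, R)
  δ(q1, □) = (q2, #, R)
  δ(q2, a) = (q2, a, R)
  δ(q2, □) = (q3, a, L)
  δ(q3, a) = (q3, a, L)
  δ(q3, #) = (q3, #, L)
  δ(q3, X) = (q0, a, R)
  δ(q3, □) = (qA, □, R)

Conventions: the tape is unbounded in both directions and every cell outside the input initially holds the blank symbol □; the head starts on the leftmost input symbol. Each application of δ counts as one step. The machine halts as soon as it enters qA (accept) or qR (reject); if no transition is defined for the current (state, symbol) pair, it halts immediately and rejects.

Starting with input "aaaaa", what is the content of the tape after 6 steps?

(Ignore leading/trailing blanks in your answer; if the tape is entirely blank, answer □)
Step 0: [q0]aaaaa (head at position 0)
Step 1: δ(q0, a) = (q1, X, R)  ⊢  X[q1]aaaa (head at position 1)
Step 2: δ(q1, a) = (q1, a, R)  ⊢  Xa[q1]aaa (head at position 2)
Step 3: δ(q1, a) = (q1, a, R)  ⊢  Xaa[q1]aa (head at position 3)
Step 4: δ(q1, a) = (q1, a, R)  ⊢  Xaaa[q1]a (head at position 4)
Step 5: δ(q1, a) = (q1, a, R)  ⊢  Xaaaa[q1]□ (head at position 5)
Step 6: δ(q1, □) = (q2, #, R)  ⊢  Xaaaa#[q2]□ (head at position 6)
Tape after 6 steps (ignoring surrounding blanks): Xaaaa#

Final answer: Tape: Xaaaa#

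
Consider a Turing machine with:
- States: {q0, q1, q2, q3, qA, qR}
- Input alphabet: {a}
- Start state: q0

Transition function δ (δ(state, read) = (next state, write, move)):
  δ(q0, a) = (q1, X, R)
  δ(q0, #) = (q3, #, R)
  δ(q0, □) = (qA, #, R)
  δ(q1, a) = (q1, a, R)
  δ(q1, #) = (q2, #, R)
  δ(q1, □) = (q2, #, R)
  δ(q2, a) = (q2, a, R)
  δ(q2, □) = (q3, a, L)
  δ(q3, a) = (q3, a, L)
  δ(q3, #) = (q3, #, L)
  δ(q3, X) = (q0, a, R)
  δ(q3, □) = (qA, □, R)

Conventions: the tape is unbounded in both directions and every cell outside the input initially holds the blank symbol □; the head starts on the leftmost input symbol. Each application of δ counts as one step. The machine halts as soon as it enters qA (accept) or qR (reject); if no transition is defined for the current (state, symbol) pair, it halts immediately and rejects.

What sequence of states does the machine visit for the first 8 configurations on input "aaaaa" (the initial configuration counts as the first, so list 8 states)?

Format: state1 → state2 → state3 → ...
Step 0: [q0]aaaaa (head at position 0)
Step 1: δ(q0, a) = (q1, X, R)  ⊢  X[q1]aaaa (head at position 1)
Step 2: δ(q1, a) = (q1, a, R)  ⊢  Xa[q1]aaa (head at position 2)
Step 3: δ(q1, a) = (q1, a, R)  ⊢  Xaa[q1]aa (head at position 3)
Step 4: δ(q1, a) = (q1, a, R)  ⊢  Xaaa[q1]a (head at position 4)
Step 5: δ(q1, a) = (q1, a, R)  ⊢  Xaaaa[q1]□ (head at position 5)
Step 6: δ(q1, □) = (q2, #, R)  ⊢  Xaaaa#[q2]□ (head at position 6)
Step 7: δ(q2, □) = (q3, a, L)  ⊢  Xaaaa[q3]#a (head at position 5)
Reading off the states of these 8 configurations: q0 → q1 → q1 → q1 → q1 → q1 → q2 → q3

Final answer: q0 → q1 → q1 → q1 → q1 → q1 → q2 → q3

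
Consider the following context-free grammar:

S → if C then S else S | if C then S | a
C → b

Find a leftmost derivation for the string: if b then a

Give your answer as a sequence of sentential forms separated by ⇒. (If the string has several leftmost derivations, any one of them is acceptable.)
Start with S.
Step 1: the leftmost non-terminal is S; apply S → if C then S:  if C then S
Step 2: the leftmost non-terminal is C; apply C → b:  if b then S
Step 3: the leftmost non-terminal is S; apply S → a:  if b then a

Final answer: S ⇒ if C then S ⇒ if b then S ⇒ if b then a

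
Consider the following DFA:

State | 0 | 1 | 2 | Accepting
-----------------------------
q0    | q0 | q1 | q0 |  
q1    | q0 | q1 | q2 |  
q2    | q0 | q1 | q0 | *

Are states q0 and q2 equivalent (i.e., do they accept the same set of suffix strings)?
Try the suffix ε (the empty string).
From q0: q0 — not accepting.
From q2: q2 — accepting.
The two states disagree on this suffix, so they are not equivalent.

Final answer: No. Distinguishing string: ε (the empty string) - accepted from q2 but not from q0.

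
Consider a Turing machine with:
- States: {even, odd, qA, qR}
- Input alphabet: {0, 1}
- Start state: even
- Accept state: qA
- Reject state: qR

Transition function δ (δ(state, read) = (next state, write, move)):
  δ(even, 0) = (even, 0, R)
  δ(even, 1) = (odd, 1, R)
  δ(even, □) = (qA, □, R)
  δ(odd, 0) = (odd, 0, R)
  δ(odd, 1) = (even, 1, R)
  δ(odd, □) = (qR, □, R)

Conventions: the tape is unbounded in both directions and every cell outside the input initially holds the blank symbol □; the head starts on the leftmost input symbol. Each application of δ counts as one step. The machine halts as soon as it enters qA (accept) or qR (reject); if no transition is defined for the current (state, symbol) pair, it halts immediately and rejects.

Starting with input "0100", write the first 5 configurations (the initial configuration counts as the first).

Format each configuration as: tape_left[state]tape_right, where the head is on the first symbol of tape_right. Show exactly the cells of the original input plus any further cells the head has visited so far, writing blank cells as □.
Step 0: [even]0100 (head at position 0)
Step 1: δ(even, 0) = (even, 0, R)  ⊢  0[even]100 (head at position 1)
Step 2: δ(even, 1) = (odd, 1, R)  ⊢  01[odd]00 (head at position 2)
Step 3: δ(odd, 0) = (odd, 0, R)  ⊢  010[odd]0 (head at position 3)
Step 4: δ(odd, 0) = (odd, 0, R)  ⊢  0100[odd]□ (head at position 4)

Final answer: [even]0100 ⊢ 0[even]100 ⊢ 01[odd]00 ⊢ 010[odd]0 ⊢ 0100[odd]□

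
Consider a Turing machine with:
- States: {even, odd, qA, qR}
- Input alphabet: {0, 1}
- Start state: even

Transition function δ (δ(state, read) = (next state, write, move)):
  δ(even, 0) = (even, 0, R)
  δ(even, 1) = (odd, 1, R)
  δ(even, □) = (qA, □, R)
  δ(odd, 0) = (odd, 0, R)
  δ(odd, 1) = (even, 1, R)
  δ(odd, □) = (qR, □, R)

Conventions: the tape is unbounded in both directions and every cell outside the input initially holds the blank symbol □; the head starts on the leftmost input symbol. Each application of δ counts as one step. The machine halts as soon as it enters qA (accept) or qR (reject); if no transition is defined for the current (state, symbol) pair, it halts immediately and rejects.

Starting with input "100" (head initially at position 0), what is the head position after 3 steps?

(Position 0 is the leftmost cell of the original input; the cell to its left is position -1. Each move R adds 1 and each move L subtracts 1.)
Step 0: [even]100 (head at position 0)
Step 1: δ(even, 1) = (odd, 1, R)  ⊢  1[odd]00 (head at position 1)
Step 2: δ(odd, 0) = (odd, 0, R)  ⊢  10[odd]0 (head at position 2)
Step 3: δ(odd, 0) = (odd, 0, R)  ⊢  100[odd]□ (head at position 3)
Head position after 3 steps: 3

Final answer: Position 3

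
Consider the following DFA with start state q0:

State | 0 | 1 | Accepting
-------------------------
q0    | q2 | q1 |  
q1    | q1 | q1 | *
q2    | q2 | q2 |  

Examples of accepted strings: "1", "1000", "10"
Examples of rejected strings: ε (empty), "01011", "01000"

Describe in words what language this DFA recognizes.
non-empty binary strings starting with 1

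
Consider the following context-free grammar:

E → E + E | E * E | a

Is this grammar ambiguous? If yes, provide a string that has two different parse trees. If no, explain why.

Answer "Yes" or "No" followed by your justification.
Two different leftmost derivations of a + a * a:
  (1) E ⇒ E + E ⇒ a + E ⇒ a + E * E ⇒ a + a * E ⇒ a + a * a   (tree groups a + (a * a))
  (2) E ⇒ E * E ⇒ E + E * E ⇒ a + E * E ⇒ a + a * E ⇒ a + a * a   (tree groups (a + a) * a)
Two distinct leftmost derivations = two distinct parse trees, so the grammar is ambiguous.

Final answer: Yes - the string 'a + a * a' has two distinct leftmost derivations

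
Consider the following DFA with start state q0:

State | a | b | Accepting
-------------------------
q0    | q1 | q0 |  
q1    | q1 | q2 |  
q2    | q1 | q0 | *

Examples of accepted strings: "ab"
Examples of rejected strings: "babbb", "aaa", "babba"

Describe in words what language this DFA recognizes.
strings over {a,b} ending with 'ab'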